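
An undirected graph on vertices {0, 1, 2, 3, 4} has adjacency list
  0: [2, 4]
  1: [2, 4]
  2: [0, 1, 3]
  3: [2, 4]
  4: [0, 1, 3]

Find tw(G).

A width-2 tree decomposition is:
Bags: B1 = {1, 2, 4}  B2 = {0, 2, 4}  B3 = {2, 3, 4}
Tree: B1–B2, B2–B3
The largest bag has 3 vertices, giving width 2; this decomposition certifies tw(G) ≤ 2. Since 1–4–0–2–1 is a cycle in G, G is not acyclic. Forests are exactly the graphs of treewidth ≤ 1, so tw(G) ≥ 2. The upper and lower bounds meet at 2, so that is the treewidth.

2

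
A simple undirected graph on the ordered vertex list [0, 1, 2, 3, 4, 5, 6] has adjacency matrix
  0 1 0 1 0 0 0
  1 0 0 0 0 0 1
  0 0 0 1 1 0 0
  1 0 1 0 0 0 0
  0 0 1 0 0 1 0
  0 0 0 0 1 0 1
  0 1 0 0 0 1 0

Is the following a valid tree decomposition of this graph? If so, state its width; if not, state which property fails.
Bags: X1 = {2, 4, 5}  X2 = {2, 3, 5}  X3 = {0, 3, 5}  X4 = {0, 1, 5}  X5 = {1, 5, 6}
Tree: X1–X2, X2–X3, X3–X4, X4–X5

Vertex coverage: the bags together contain {0, 1, 2, 3, 4, 5, 6}, the full vertex set. Edge coverage: each edge of G has both endpoints in at least one bag. Running intersection: for every vertex, the bags containing it form a connected subtree. All three properties hold, so this is a valid tree decomposition of width max|bag| − 1 = 2, and hence tw(G) ≤ 2.

Yes; width 2.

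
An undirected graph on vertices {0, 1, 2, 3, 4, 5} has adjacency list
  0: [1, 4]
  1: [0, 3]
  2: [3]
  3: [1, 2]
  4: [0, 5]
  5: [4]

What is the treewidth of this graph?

A width-1 tree decomposition is:
Bags: B1 = {4, 5}  B2 = {0, 4}  B3 = {0, 1}  B4 = {1, 3}  B5 = {2, 3}
Tree: B1–B2, B2–B3, B3–B4, B4–B5
Each bag holds 2 vertices, so the decomposition has width 1, which upper-bounds the treewidth. G has an edge, so its treewidth is at least 1. Combining the bounds, tw(G) = 1.

1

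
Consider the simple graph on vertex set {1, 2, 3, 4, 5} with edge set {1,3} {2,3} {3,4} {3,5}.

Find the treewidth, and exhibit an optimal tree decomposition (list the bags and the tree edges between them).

Every bag has size at most 2, so the width is 2 − 1 = 1 and tw(G) ≤ 1. G has an edge, so its treewidth is at least 1. Therefore the treewidth is 1.

Treewidth 1.
One optimal decomposition is:
Bags: B1 = {3, 4}  B2 = {2, 3}  B3 = {3, 5}  B4 = {1, 3}
Tree: B1–B2, B2–B3, B1–B4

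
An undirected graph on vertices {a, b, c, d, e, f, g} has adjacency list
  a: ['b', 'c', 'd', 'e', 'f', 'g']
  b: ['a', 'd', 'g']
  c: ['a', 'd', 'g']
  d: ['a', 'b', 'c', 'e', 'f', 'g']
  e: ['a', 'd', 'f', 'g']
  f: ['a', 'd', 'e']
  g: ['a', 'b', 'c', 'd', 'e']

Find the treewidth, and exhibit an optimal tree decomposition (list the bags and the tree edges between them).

Every bag has size at most 4, so the width is 4 − 1 = 3 and tw(G) ≤ 3. Conversely, {a, d, e, g} is a clique of size 4, and the vertices of any clique must share a bag in every tree decomposition; so some bag has ≥ 4 vertices and tw(G) ≥ 3. Combining the bounds, tw(G) = 3.

Treewidth 3.
One such decomposition:
Bags: B1 = {a, c, d, g}  B2 = {a, b, d, g}  B3 = {a, d, e, g}  B4 = {a, d, e, f}
Tree: B1–B2, B1–B3, B3–B4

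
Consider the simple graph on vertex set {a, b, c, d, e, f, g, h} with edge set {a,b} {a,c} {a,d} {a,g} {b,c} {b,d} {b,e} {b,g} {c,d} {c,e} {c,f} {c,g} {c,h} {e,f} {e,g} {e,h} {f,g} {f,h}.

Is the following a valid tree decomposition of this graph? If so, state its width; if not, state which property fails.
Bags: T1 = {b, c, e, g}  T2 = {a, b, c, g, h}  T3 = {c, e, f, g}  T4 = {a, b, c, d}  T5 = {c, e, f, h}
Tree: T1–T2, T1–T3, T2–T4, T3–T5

No — bags containing vertex h are not connected in the tree.

A tree decomposition must satisfy three properties: every vertex lies in some bag; for every edge, both endpoints lie together in some bag; and for every vertex, the bags containing it form a connected subtree. Here bags containing vertex h are not connected in the tree, so the decomposition is invalid.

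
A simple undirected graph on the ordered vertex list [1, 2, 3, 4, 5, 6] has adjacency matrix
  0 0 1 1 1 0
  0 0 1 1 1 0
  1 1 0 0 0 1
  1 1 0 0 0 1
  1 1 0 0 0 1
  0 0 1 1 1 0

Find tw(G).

A width-3 tree decomposition is:
Bags: B1 = {1, 2, 5, 6}  B2 = {1, 2, 4, 6}  B3 = {1, 2, 3, 6}
Tree: B1–B2, B2–B3
Every bag has size at most 4, so the width is 4 − 1 = 3 and tw(G) ≤ 3. For the lower bound: the 4 vertex sets {1,5}, {4,6}, {2}, {3} are disjoint, each induces a connected subgraph, and every pair is joined by at least one edge of G. Contracting each set to a single vertex therefore yields K_{4} as a minor, and since treewidth is minor-monotone, tw(G) ≥ tw(K_{4}) = 3. The upper and lower bounds meet at 3, so that is the treewidth.

3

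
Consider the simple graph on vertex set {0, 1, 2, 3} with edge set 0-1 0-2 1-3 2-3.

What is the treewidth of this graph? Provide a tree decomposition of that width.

The largest bag has 3 vertices, giving width 2; this decomposition certifies tw(G) ≤ 2. The edges 2–0–1–3–2 form a cycle, so G is not a tree and its treewidth is at least 2. Hence tw(G) = 2 exactly.

Treewidth 2.
One optimal decomposition is:
Bags: B1 = {0, 1, 2}  B2 = {1, 2, 3}
Tree: B1–B2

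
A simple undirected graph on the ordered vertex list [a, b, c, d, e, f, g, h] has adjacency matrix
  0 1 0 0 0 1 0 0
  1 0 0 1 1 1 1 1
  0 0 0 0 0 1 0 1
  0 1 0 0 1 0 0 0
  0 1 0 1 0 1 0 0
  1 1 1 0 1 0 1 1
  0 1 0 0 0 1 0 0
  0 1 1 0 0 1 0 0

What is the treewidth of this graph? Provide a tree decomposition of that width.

Treewidth 2.
Bags: B1 = {b, e, f}  B2 = {b, f, g}  B3 = {b, f, h}  B4 = {c, f, h}  B5 = {a, b, f}  B6 = {b, d, e}
Tree: B1–B2, B2–B3, B3–B4, B1–B5, B1–B6

The largest bag has 3 vertices, giving width 2; this decomposition certifies tw(G) ≤ 2. Conversely, {b, d, e} is a clique of size 3, and the vertices of any clique must share a bag in every tree decomposition; so some bag has ≥ 3 vertices and tw(G) ≥ 2. The upper and lower bounds meet at 2, so that is the treewidth.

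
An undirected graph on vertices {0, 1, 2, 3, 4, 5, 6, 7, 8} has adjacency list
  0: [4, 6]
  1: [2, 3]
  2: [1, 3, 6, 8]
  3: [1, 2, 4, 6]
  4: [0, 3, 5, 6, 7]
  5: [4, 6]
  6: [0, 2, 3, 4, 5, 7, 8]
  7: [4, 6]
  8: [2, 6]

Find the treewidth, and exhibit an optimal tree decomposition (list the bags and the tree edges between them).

Every bag has size at most 3, so the width is 3 − 1 = 2 and tw(G) ≤ 2. On the other hand G contains the 3-clique {1, 2, 3}. A clique must lie in a single bag of any decomposition, so no decomposition can have width below 2. The upper and lower bounds meet at 2, so that is the treewidth.

Treewidth 2.
One optimal decomposition is:
Bags: B1 = {4, 5, 6}  B2 = {0, 4, 6}  B3 = {4, 6, 7}  B4 = {3, 4, 6}  B5 = {2, 3, 6}  B6 = {2, 6, 8}  B7 = {1, 2, 3}
Tree: B1–B2, B1–B3, B1–B4, B4–B5, B5–B6, B5–B7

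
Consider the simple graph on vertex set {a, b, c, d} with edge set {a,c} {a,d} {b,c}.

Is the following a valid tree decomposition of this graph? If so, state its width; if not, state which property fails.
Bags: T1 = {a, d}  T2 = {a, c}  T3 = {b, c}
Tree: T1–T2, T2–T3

Yes; width 1.

Checking the three conditions: (i) the bags cover all of {a, b, c, d}; (ii) for each edge, some bag contains both endpoints; (iii) the bags containing any fixed vertex form a subtree. All hold, so the decomposition is valid with width 2 − 1 = 1.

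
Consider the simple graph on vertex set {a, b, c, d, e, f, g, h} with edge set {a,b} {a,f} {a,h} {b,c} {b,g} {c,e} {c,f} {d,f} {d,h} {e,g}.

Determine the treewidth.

2

A width-2 tree decomposition is:
Bags: B1 = {b, e, g}  B2 = {b, c, e}  B3 = {a, b, c}  B4 = {a, c, f}  B5 = {a, f, h}  B6 = {d, f, h}
Tree: B1–B2, B2–B3, B3–B4, B4–B5, B5–B6
Each bag holds 3 vertices, so the decomposition has width 2, which upper-bounds the treewidth. For the lower bound, G contains the cycle g–e–c–b–g, so G is not a forest; only forests have treewidth ≤ 1, hence tw(G) ≥ 2. Combining the bounds, tw(G) = 2.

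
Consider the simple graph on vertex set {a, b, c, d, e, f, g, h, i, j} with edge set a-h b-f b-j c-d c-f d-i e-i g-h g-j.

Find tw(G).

1

A width-1 tree decomposition is:
Bags: B1 = {a, h}  B2 = {g, h}  B3 = {g, j}  B4 = {b, j}  B5 = {b, f}  B6 = {c, f}  B7 = {c, d}  B8 = {d, i}  B9 = {e, i}
Tree: B1–B2, B2–B3, B3–B4, B4–B5, B5–B6, B6–B7, B7–B8, B8–B9
The largest bag has 2 vertices, giving width 1; this decomposition certifies tw(G) ≤ 1. Any graph with an edge has treewidth ≥ 1, and G has the edge a–h. Therefore the treewidth is 1.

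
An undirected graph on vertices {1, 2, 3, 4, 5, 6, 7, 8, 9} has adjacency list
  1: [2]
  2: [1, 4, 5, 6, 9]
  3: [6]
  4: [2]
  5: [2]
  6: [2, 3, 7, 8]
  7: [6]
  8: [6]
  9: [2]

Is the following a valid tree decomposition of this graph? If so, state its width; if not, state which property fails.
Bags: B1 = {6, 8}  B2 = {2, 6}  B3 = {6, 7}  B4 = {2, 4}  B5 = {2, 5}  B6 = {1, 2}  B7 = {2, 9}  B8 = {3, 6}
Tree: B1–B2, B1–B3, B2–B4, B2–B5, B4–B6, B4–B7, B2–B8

Yes; width 1.

Checking the three conditions: (i) the bags cover all of {1, 2, 3, 4, 5, 6, 7, 8, 9}; (ii) for each edge, some bag contains both endpoints; (iii) the bags containing any fixed vertex form a subtree. All hold, so the decomposition is valid with width 2 − 1 = 1.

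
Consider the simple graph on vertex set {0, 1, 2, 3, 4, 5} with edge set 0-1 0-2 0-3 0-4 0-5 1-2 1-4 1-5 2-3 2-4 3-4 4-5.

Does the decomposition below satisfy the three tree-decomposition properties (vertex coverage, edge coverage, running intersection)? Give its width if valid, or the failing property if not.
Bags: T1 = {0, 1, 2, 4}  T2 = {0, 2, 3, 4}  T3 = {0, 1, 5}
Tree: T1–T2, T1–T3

A tree decomposition must satisfy three properties: every vertex lies in some bag; for every edge, both endpoints lie together in some bag; and for every vertex, the bags containing it form a connected subtree. Here edge (4,5) lies in no bag, so the decomposition is invalid.

No — edge (4,5) lies in no bag.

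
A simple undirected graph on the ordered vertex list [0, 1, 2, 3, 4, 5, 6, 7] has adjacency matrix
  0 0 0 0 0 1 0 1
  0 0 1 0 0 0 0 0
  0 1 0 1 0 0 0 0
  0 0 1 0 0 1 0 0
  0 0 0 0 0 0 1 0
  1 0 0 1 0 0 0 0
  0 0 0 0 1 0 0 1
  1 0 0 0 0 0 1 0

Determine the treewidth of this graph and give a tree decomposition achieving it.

Treewidth 1.
One such decomposition:
Bags: B1 = {1, 2}  B2 = {2, 3}  B3 = {3, 5}  B4 = {0, 5}  B5 = {0, 7}  B6 = {6, 7}  B7 = {4, 6}
Tree: B1–B2, B2–B3, B3–B4, B4–B5, B5–B6, B6–B7

Each bag holds 2 vertices, so the decomposition has width 1, which upper-bounds the treewidth. G has an edge, so its treewidth is at least 1. Combining the bounds, tw(G) = 1.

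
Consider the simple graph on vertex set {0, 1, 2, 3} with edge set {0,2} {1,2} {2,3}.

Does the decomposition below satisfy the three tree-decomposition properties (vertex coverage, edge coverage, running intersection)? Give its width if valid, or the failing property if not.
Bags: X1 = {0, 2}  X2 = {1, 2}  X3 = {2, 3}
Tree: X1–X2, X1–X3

Yes; width 1.

Every vertex of G appears in some bag (union = {0, 1, 2, 3}); every edge is covered by a bag; and for each vertex v the set of bags containing v is connected in the bag tree. The decomposition is therefore valid. The largest bag has 2 vertices, so the width is 1.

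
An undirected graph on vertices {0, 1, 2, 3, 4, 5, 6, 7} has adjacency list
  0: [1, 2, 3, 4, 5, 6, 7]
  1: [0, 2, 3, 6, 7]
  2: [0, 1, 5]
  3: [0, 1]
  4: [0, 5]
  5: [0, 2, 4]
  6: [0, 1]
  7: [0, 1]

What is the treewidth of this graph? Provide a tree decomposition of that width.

Each bag holds 3 vertices, so the decomposition has width 2, which upper-bounds the treewidth. On the other hand G contains the 3-clique {0, 1, 2}. A clique must lie in a single bag of any decomposition, so no decomposition can have width below 2. Hence tw(G) = 2 exactly.

Treewidth 2.
Bags: B1 = {0, 1, 2}  B2 = {0, 1, 6}  B3 = {0, 1, 7}  B4 = {0, 2, 5}  B5 = {0, 1, 3}  B6 = {0, 4, 5}
Tree: B1–B2, B2–B3, B1–B4, B2–B5, B4–B6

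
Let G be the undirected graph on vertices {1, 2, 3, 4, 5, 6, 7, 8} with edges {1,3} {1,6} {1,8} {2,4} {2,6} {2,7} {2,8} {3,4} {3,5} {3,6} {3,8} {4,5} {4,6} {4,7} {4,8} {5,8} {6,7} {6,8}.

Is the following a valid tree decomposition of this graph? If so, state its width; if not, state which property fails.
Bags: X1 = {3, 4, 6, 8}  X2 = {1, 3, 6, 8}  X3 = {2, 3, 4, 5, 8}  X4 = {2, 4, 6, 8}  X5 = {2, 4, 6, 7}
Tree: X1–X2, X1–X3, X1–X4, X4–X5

A tree decomposition must satisfy three properties: every vertex lies in some bag; for every edge, both endpoints lie together in some bag; and for every vertex, the bags containing it form a connected subtree. Here bags containing vertex 2 are not connected in the tree, so the decomposition is invalid.

No — bags containing vertex 2 are not connected in the tree.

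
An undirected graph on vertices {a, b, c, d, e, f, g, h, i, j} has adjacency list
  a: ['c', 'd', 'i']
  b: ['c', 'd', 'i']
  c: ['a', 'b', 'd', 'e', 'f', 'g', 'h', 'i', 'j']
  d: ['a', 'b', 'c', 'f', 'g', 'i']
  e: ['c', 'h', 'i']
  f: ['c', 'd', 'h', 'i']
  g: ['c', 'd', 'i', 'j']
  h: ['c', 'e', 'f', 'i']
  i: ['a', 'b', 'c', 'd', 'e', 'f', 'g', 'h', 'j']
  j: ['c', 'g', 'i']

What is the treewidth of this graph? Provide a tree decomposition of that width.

Each bag holds 4 vertices, so the decomposition has width 3, which upper-bounds the treewidth. On the other hand G contains the 4-clique {c, d, g, i}. A clique must lie in a single bag of any decomposition, so no decomposition can have width below 3. The upper and lower bounds meet at 3, so that is the treewidth.

Treewidth 3.
One such decomposition:
Bags: B1 = {a, c, d, i}  B2 = {c, d, g, i}  B3 = {c, d, f, i}  B4 = {b, c, d, i}  B5 = {c, f, h, i}  B6 = {c, e, h, i}  B7 = {c, g, i, j}
Tree: B1–B2, B1–B3, B1–B4, B3–B5, B5–B6, B2–B7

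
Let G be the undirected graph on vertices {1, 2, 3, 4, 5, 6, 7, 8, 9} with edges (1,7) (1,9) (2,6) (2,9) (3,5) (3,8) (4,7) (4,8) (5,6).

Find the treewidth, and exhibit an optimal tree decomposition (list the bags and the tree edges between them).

Each bag holds 3 vertices, so the decomposition has width 2, which upper-bounds the treewidth. For the lower bound, G contains the cycle 5–3–8–4–7–1–9–2–6–5, so G is not a forest; only forests have treewidth ≤ 1, hence tw(G) ≥ 2. The upper and lower bounds meet at 2, so that is the treewidth.

Treewidth 2.
One optimal decomposition is:
Bags: B1 = {3, 5, 8}  B2 = {4, 5, 8}  B3 = {4, 5, 7}  B4 = {1, 5, 7}  B5 = {1, 5, 9}  B6 = {2, 5, 9}  B7 = {2, 5, 6}
Tree: B1–B2, B2–B3, B3–B4, B4–B5, B5–B6, B6–B7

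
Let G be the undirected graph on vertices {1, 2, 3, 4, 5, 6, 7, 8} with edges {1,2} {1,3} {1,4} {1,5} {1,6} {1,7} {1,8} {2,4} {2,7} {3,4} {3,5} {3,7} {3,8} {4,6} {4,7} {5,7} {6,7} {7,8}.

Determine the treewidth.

A width-3 tree decomposition is:
Bags: B1 = {1, 4, 6, 7}  B2 = {1, 3, 4, 7}  B3 = {1, 2, 4, 7}  B4 = {1, 3, 7, 8}  B5 = {1, 3, 5, 7}
Tree: B1–B2, B2–B3, B2–B4, B4–B5
The largest bag has 4 vertices, giving width 3; this decomposition certifies tw(G) ≤ 3. For the lower bound, the 4 vertices {1, 2, 4, 7} are pairwise adjacent, and any tree decomposition puts a clique entirely inside one bag — forcing width ≥ 3. Therefore the treewidth is 3.

3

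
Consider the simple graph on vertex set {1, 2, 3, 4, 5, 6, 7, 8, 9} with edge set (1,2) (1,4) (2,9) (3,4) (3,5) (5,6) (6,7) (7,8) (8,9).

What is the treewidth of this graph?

A width-2 tree decomposition is:
Bags: B1 = {1, 2, 4}  B2 = {2, 3, 4}  B3 = {2, 3, 5}  B4 = {2, 5, 6}  B5 = {2, 6, 7}  B6 = {2, 7, 8}  B7 = {2, 8, 9}
Tree: B1–B2, B2–B3, B3–B4, B4–B5, B5–B6, B6–B7
Each bag holds 3 vertices, so the decomposition has width 2, which upper-bounds the treewidth. For the lower bound, G contains the cycle 2–1–4–3–5–6–7–8–9–2, so G is not a forest; only forests have treewidth ≤ 1, hence tw(G) ≥ 2. The upper and lower bounds meet at 2, so that is the treewidth.

2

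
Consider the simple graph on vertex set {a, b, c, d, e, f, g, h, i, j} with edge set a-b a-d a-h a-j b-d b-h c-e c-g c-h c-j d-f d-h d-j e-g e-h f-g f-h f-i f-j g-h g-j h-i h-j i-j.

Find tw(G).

3

A width-3 tree decomposition is:
Bags: B1 = {f, g, h, j}  B2 = {d, f, h, j}  B3 = {a, d, h, j}  B4 = {c, g, h, j}  B5 = {a, b, d, h}  B6 = {f, h, i, j}  B7 = {c, e, g, h}
Tree: B1–B2, B2–B3, B1–B4, B3–B5, B2–B6, B4–B7
Each bag holds 4 vertices, so the decomposition has width 3, which upper-bounds the treewidth. Conversely, {a, d, h, j} is a clique of size 4, and the vertices of any clique must share a bag in every tree decomposition; so some bag has ≥ 4 vertices and tw(G) ≥ 3. Therefore the treewidth is 3.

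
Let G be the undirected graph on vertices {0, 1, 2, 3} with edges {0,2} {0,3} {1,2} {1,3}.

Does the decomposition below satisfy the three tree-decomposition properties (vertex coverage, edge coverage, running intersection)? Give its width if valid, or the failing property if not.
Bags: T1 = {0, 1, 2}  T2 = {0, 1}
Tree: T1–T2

No — vertex 3 appears in no bag.

A tree decomposition must satisfy three properties: every vertex lies in some bag; for every edge, both endpoints lie together in some bag; and for every vertex, the bags containing it form a connected subtree. Here vertex 3 appears in no bag, so the decomposition is invalid.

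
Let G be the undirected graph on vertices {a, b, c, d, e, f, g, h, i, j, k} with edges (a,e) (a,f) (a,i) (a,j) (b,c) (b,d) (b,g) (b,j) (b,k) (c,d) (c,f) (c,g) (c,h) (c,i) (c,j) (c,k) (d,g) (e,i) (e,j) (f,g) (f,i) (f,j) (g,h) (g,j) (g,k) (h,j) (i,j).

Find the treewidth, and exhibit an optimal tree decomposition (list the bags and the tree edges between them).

Every bag has size at most 4, so the width is 4 − 1 = 3 and tw(G) ≤ 3. Conversely, {a, e, i, j} is a clique of size 4, and the vertices of any clique must share a bag in every tree decomposition; so some bag has ≥ 4 vertices and tw(G) ≥ 3. Therefore the treewidth is 3.

Treewidth 3.
One such decomposition:
Bags: B1 = {c, f, g, j}  B2 = {c, f, i, j}  B3 = {c, g, h, j}  B4 = {b, c, g, j}  B5 = {a, f, i, j}  B6 = {a, e, i, j}  B7 = {b, c, d, g}  B8 = {b, c, g, k}
Tree: B1–B2, B1–B3, B1–B4, B2–B5, B5–B6, B4–B7, B4–B8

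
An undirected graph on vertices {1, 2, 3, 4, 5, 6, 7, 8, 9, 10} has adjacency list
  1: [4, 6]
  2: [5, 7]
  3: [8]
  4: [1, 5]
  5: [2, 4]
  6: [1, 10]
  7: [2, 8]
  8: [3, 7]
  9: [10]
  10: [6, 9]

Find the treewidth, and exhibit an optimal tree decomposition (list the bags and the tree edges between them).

Treewidth 1.
Bags: B1 = {9, 10}  B2 = {6, 10}  B3 = {1, 6}  B4 = {1, 4}  B5 = {4, 5}  B6 = {2, 5}  B7 = {2, 7}  B8 = {7, 8}  B9 = {3, 8}
Tree: B1–B2, B2–B3, B3–B4, B4–B5, B5–B6, B6–B7, B7–B8, B8–B9

Every bag has size at most 2, so the width is 2 − 1 = 1 and tw(G) ≤ 1. G has an edge, so its treewidth is at least 1. The upper and lower bounds meet at 1, so that is the treewidth.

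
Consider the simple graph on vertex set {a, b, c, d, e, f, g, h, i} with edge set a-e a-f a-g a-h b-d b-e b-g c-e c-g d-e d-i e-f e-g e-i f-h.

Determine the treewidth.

A width-2 tree decomposition is:
Bags: B1 = {b, e, g}  B2 = {c, e, g}  B3 = {b, d, e}  B4 = {d, e, i}  B5 = {a, e, g}  B6 = {a, e, f}  B7 = {a, f, h}
Tree: B1–B2, B1–B3, B3–B4, B1–B5, B5–B6, B6–B7
Each bag holds 3 vertices, so the decomposition has width 2, which upper-bounds the treewidth. On the other hand G contains the 3-clique {b, d, e}. A clique must lie in a single bag of any decomposition, so no decomposition can have width below 2. Hence tw(G) = 2 exactly.

2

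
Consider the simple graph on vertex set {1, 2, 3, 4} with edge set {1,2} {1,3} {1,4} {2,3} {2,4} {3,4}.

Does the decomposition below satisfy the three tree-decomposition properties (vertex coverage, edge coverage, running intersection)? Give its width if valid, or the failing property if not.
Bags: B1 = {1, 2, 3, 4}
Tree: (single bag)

Yes; width 3.

Vertex coverage: the bags together contain {1, 2, 3, 4}, the full vertex set. Edge coverage: each edge of G has both endpoints in at least one bag. Running intersection: for every vertex, the bags containing it form a connected subtree. All three properties hold, so this is a valid tree decomposition of width max|bag| − 1 = 3, and hence tw(G) ≤ 3.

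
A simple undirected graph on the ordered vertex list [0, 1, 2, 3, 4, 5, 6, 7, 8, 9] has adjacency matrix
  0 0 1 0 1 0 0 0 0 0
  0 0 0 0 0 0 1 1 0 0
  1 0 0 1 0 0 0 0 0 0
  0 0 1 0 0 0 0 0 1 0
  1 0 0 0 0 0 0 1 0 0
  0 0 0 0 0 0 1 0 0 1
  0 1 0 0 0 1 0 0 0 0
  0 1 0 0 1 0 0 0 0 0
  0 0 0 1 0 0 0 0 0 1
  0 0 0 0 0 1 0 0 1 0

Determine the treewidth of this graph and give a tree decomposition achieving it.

Treewidth 2.
One such decomposition:
Bags: B1 = {1, 5, 6}  B2 = {1, 5, 7}  B3 = {4, 5, 7}  B4 = {0, 4, 5}  B5 = {0, 2, 5}  B6 = {2, 3, 5}  B7 = {3, 5, 8}  B8 = {5, 8, 9}
Tree: B1–B2, B2–B3, B3–B4, B4–B5, B5–B6, B6–B7, B7–B8

Each bag holds 3 vertices, so the decomposition has width 2, which upper-bounds the treewidth. Since 5–6–1–7–4–0–2–3–8–9–5 is a cycle in G, G is not acyclic. Forests are exactly the graphs of treewidth ≤ 1, so tw(G) ≥ 2. The upper and lower bounds meet at 2, so that is the treewidth.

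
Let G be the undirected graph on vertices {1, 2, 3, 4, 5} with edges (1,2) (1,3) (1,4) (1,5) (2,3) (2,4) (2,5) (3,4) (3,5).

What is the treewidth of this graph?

3

A width-3 tree decomposition is:
Bags: B1 = {1, 2, 3, 4}  B2 = {1, 2, 3, 5}
Tree: B1–B2
The largest bag has 4 vertices, giving width 3; this decomposition certifies tw(G) ≤ 3. On the other hand G contains the 4-clique {1, 2, 3, 4}. A clique must lie in a single bag of any decomposition, so no decomposition can have width below 3. Combining the bounds, tw(G) = 3.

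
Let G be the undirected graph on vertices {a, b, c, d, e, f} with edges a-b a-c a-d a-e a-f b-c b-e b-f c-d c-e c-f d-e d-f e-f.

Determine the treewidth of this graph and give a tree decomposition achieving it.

Treewidth 4.
Bags: B1 = {a, b, c, e, f}  B2 = {a, c, d, e, f}
Tree: B1–B2

The largest bag has 5 vertices, giving width 4; this decomposition certifies tw(G) ≤ 4. Conversely, {a, c, d, e, f} is a clique of size 5, and the vertices of any clique must share a bag in every tree decomposition; so some bag has ≥ 5 vertices and tw(G) ≥ 4. Combining the bounds, tw(G) = 4.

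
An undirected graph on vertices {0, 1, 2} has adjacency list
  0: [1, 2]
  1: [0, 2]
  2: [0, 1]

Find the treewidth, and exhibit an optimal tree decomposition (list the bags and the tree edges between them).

With just one bag of size 3, the width is 3 − 1 = 2, so tw(G) ≤ 2. On the other hand G contains the 3-clique {0, 1, 2}. A clique must lie in a single bag of any decomposition, so no decomposition can have width below 2. The upper and lower bounds meet at 2, so that is the treewidth.

Treewidth 2.
One optimal decomposition is:
Bags: B1 = {0, 1, 2}
Tree: (single bag)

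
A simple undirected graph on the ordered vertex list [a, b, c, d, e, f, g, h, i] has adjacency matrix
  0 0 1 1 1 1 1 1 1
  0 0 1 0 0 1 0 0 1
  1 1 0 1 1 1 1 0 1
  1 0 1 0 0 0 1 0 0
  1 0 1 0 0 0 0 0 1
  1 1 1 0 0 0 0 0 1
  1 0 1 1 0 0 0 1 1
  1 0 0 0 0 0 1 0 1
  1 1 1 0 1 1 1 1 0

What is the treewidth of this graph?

A width-3 tree decomposition is:
Bags: B1 = {a, c, g, i}  B2 = {a, g, h, i}  B3 = {a, c, f, i}  B4 = {a, c, e, i}  B5 = {a, c, d, g}  B6 = {b, c, f, i}
Tree: B1–B2, B1–B3, B3–B4, B1–B5, B3–B6
Each bag holds 4 vertices, so the decomposition has width 3, which upper-bounds the treewidth. For the lower bound, the 4 vertices {a, c, d, g} are pairwise adjacent, and any tree decomposition puts a clique entirely inside one bag — forcing width ≥ 3. Combining the bounds, tw(G) = 3.

3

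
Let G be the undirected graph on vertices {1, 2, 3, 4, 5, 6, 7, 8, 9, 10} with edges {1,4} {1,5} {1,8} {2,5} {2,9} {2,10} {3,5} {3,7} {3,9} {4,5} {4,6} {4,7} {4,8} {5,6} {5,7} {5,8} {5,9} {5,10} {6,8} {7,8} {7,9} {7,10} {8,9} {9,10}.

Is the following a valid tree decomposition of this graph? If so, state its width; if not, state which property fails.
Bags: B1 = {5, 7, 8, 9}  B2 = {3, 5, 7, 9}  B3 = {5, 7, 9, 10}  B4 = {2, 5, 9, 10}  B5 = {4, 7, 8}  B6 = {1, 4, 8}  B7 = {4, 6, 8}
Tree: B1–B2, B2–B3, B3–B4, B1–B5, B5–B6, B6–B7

No — edge (5,4) lies in no bag.

A tree decomposition must satisfy three properties: every vertex lies in some bag; for every edge, both endpoints lie together in some bag; and for every vertex, the bags containing it form a connected subtree. Here edge (5,4) lies in no bag, so the decomposition is invalid.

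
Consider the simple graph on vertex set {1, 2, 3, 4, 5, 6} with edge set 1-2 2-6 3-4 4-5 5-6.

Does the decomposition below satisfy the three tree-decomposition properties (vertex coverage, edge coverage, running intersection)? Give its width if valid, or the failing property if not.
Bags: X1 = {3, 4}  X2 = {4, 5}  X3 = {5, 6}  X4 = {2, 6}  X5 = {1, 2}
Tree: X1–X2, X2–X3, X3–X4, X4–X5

Yes; width 1.

Vertex coverage: the bags together contain {1, 2, 3, 4, 5, 6}, the full vertex set. Edge coverage: each edge of G has both endpoints in at least one bag. Running intersection: for every vertex, the bags containing it form a connected subtree. All three properties hold, so this is a valid tree decomposition of width max|bag| − 1 = 1, and hence tw(G) ≤ 1.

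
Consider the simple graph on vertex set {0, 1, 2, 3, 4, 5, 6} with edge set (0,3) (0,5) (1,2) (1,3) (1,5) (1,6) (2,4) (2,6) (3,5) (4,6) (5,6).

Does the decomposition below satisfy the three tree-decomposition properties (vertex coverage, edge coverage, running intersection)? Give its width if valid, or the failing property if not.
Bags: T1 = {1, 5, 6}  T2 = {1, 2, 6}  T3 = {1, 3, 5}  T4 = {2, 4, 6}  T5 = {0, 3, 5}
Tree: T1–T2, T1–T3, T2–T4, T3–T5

Yes; width 2.

Vertex coverage: the bags together contain {0, 1, 2, 3, 4, 5, 6}, the full vertex set. Edge coverage: each edge of G has both endpoints in at least one bag. Running intersection: for every vertex, the bags containing it form a connected subtree. All three properties hold, so this is a valid tree decomposition of width max|bag| − 1 = 2, and hence tw(G) ≤ 2.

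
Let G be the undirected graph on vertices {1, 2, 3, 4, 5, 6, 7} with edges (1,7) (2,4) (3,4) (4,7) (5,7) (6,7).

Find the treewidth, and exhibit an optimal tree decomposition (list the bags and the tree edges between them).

The largest bag has 2 vertices, giving width 1; this decomposition certifies tw(G) ≤ 1. Any graph with an edge has treewidth ≥ 1, and G has the edge 2–4. Hence tw(G) = 1 exactly.

Treewidth 1.
One optimal decomposition is:
Bags: B1 = {2, 4}  B2 = {3, 4}  B3 = {4, 7}  B4 = {6, 7}  B5 = {1, 7}  B6 = {5, 7}
Tree: B1–B2, B1–B3, B3–B4, B4–B5, B5–B6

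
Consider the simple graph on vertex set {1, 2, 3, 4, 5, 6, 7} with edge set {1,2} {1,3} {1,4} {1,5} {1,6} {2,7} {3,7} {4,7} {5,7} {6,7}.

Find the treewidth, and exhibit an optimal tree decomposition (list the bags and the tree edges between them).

Treewidth 2.
One optimal decomposition is:
Bags: B1 = {1, 5, 7}  B2 = {1, 6, 7}  B3 = {1, 4, 7}  B4 = {1, 2, 7}  B5 = {1, 3, 7}
Tree: B1–B2, B2–B3, B3–B4, B4–B5

The largest bag has 3 vertices, giving width 2; this decomposition certifies tw(G) ≤ 2. Since 1–5–7–6–1 is a cycle in G, G is not acyclic. Forests are exactly the graphs of treewidth ≤ 1, so tw(G) ≥ 2. The upper and lower bounds meet at 2, so that is the treewidth.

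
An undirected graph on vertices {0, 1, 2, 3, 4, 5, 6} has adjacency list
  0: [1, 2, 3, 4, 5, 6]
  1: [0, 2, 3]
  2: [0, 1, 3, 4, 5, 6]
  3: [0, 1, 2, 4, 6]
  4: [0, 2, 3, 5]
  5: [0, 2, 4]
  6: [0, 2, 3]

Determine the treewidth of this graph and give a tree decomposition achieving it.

Treewidth 3.
One such decomposition:
Bags: B1 = {0, 2, 3, 6}  B2 = {0, 1, 2, 3}  B3 = {0, 2, 3, 4}  B4 = {0, 2, 4, 5}
Tree: B1–B2, B2–B3, B3–B4

Every bag has size at most 4, so the width is 4 − 1 = 3 and tw(G) ≤ 3. For the lower bound, the 4 vertices {0, 1, 2, 3} are pairwise adjacent, and any tree decomposition puts a clique entirely inside one bag — forcing width ≥ 3. Therefore the treewidth is 3.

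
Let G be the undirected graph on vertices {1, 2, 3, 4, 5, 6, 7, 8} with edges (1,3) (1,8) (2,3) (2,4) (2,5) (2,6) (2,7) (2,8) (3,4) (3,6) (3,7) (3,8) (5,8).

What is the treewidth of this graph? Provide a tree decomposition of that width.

Treewidth 2.
One optimal decomposition is:
Bags: B1 = {2, 3, 8}  B2 = {2, 3, 7}  B3 = {2, 3, 6}  B4 = {1, 3, 8}  B5 = {2, 5, 8}  B6 = {2, 3, 4}
Tree: B1–B2, B2–B3, B1–B4, B1–B5, B1–B6

Each bag holds 3 vertices, so the decomposition has width 2, which upper-bounds the treewidth. On the other hand G contains the 3-clique {1, 3, 8}. A clique must lie in a single bag of any decomposition, so no decomposition can have width below 2. Hence tw(G) = 2 exactly.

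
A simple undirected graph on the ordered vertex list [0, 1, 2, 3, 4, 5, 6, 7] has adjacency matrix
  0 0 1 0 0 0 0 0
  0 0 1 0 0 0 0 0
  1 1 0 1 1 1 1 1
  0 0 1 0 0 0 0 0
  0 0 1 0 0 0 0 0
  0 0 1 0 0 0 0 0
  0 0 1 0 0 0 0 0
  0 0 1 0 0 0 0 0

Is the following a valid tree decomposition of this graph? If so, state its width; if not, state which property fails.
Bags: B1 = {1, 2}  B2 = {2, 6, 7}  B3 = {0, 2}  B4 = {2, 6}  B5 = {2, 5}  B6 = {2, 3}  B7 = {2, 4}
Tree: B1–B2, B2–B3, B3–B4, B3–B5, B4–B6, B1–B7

A tree decomposition must satisfy three properties: every vertex lies in some bag; for every edge, both endpoints lie together in some bag; and for every vertex, the bags containing it form a connected subtree. Here bags containing vertex 6 are not connected in the tree, so the decomposition is invalid.

No — bags containing vertex 6 are not connected in the tree.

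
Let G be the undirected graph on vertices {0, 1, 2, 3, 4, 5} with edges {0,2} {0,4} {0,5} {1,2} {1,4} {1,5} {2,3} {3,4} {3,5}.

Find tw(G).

3

A width-3 tree decomposition is:
Bags: B1 = {0, 2, 4, 5}  B2 = {2, 3, 4, 5}  B3 = {1, 2, 4, 5}
Tree: B1–B2, B2–B3
Every bag has size at most 4, so the width is 4 − 1 = 3 and tw(G) ≤ 3. For the lower bound: the 4 vertex sets {0,5}, {2,3}, {4}, {1} are disjoint, each induces a connected subgraph, and every pair is joined by at least one edge of G. Contracting each set to a single vertex therefore yields K_{4} as a minor, and since treewidth is minor-monotone, tw(G) ≥ tw(K_{4}) = 3. Therefore the treewidth is 3.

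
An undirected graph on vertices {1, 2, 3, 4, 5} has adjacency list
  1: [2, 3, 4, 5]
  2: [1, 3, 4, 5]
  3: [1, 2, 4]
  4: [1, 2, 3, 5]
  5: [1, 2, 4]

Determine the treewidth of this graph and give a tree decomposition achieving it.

Each bag holds 4 vertices, so the decomposition has width 3, which upper-bounds the treewidth. On the other hand G contains the 4-clique {1, 2, 3, 4}. A clique must lie in a single bag of any decomposition, so no decomposition can have width below 3. Hence tw(G) = 3 exactly.

Treewidth 3.
One such decomposition:
Bags: B1 = {1, 2, 4, 5}  B2 = {1, 2, 3, 4}
Tree: B1–B2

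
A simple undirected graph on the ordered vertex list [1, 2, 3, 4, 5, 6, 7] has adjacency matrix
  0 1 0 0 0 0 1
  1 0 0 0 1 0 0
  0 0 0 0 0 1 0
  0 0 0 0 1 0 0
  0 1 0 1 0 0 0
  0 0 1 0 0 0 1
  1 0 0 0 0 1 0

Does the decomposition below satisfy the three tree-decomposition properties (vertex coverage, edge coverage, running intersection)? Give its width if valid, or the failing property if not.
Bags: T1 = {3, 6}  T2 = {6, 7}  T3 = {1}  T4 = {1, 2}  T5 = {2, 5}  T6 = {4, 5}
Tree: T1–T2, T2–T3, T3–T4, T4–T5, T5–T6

A tree decomposition must satisfy three properties: every vertex lies in some bag; for every edge, both endpoints lie together in some bag; and for every vertex, the bags containing it form a connected subtree. Here edge (7,1) lies in no bag, so the decomposition is invalid.

No — edge (7,1) lies in no bag.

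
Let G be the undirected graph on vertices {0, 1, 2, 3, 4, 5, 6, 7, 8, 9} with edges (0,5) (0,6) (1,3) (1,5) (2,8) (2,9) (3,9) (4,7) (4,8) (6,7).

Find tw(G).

A width-2 tree decomposition is:
Bags: B1 = {2, 8, 9}  B2 = {3, 8, 9}  B3 = {1, 3, 8}  B4 = {1, 5, 8}  B5 = {0, 5, 8}  B6 = {0, 6, 8}  B7 = {6, 7, 8}  B8 = {4, 7, 8}
Tree: B1–B2, B2–B3, B3–B4, B4–B5, B5–B6, B6–B7, B7–B8
Each bag holds 3 vertices, so the decomposition has width 2, which upper-bounds the treewidth. Since 8–2–9–3–1–5–0–6–7–4–8 is a cycle in G, G is not acyclic. Forests are exactly the graphs of treewidth ≤ 1, so tw(G) ≥ 2. Hence tw(G) = 2 exactly.

2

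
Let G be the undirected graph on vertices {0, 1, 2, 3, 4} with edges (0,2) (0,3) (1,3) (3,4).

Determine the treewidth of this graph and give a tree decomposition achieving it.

Treewidth 1.
One optimal decomposition is:
Bags: B1 = {0, 3}  B2 = {1, 3}  B3 = {0, 2}  B4 = {3, 4}
Tree: B1–B2, B1–B3, B2–B4

The largest bag has 2 vertices, giving width 1; this decomposition certifies tw(G) ≤ 1. Any graph with an edge has treewidth ≥ 1, and G has the edge 3–0. Hence tw(G) = 1 exactly.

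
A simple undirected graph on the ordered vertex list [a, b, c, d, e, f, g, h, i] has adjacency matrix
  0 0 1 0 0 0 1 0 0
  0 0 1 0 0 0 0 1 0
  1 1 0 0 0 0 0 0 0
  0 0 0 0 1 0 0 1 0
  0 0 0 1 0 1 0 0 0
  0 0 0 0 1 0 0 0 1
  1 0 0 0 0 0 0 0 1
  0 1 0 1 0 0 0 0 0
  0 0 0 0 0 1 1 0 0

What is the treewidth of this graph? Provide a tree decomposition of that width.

Treewidth 2.
One optimal decomposition is:
Bags: B1 = {a, g, i}  B2 = {a, c, i}  B3 = {b, c, i}  B4 = {b, h, i}  B5 = {d, h, i}  B6 = {d, e, i}  B7 = {e, f, i}
Tree: B1–B2, B2–B3, B3–B4, B4–B5, B5–B6, B6–B7

Every bag has size at most 3, so the width is 3 − 1 = 2 and tw(G) ≤ 2. For the lower bound, G contains the cycle i–g–a–c–b–h–d–e–f–i, so G is not a forest; only forests have treewidth ≤ 1, hence tw(G) ≥ 2. Hence tw(G) = 2 exactly.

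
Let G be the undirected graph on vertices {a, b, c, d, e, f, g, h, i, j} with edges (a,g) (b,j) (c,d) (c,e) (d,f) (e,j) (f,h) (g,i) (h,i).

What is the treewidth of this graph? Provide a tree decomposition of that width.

Treewidth 1.
One such decomposition:
Bags: B1 = {b, j}  B2 = {e, j}  B3 = {c, e}  B4 = {c, d}  B5 = {d, f}  B6 = {f, h}  B7 = {h, i}  B8 = {g, i}  B9 = {a, g}
Tree: B1–B2, B2–B3, B3–B4, B4–B5, B5–B6, B6–B7, B7–B8, B8–B9

Each bag holds 2 vertices, so the decomposition has width 1, which upper-bounds the treewidth. Any graph with an edge has treewidth ≥ 1, and G has the edge b–j. The upper and lower bounds meet at 1, so that is the treewidth.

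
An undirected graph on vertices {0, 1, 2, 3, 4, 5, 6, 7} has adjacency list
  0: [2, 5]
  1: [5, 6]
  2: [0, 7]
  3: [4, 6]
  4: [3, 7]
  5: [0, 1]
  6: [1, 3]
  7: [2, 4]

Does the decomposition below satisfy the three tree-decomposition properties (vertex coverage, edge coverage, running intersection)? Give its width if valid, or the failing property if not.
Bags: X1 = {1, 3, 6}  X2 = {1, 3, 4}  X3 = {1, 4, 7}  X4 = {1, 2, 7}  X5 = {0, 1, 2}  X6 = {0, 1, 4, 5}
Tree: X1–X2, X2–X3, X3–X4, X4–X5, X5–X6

A tree decomposition must satisfy three properties: every vertex lies in some bag; for every edge, both endpoints lie together in some bag; and for every vertex, the bags containing it form a connected subtree. Here bags containing vertex 4 are not connected in the tree, so the decomposition is invalid.

No — bags containing vertex 4 are not connected in the tree.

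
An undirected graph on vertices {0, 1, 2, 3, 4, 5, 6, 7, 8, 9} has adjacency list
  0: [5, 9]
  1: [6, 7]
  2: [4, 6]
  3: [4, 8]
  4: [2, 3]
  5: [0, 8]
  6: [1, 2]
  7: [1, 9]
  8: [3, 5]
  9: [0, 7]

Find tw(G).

2

A width-2 tree decomposition is:
Bags: B1 = {0, 5, 9}  B2 = {5, 8, 9}  B3 = {3, 8, 9}  B4 = {3, 4, 9}  B5 = {2, 4, 9}  B6 = {2, 6, 9}  B7 = {1, 6, 9}  B8 = {1, 7, 9}
Tree: B1–B2, B2–B3, B3–B4, B4–B5, B5–B6, B6–B7, B7–B8
Each bag holds 3 vertices, so the decomposition has width 2, which upper-bounds the treewidth. For the lower bound, G contains the cycle 9–0–5–8–3–4–2–6–1–7–9, so G is not a forest; only forests have treewidth ≤ 1, hence tw(G) ≥ 2. The upper and lower bounds meet at 2, so that is the treewidth.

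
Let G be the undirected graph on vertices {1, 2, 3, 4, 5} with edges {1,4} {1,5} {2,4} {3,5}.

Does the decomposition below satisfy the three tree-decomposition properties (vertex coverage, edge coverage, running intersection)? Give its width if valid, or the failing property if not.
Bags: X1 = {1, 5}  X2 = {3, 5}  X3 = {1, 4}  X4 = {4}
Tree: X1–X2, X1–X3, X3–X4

A tree decomposition must satisfy three properties: every vertex lies in some bag; for every edge, both endpoints lie together in some bag; and for every vertex, the bags containing it form a connected subtree. Here vertex 2 appears in no bag, so the decomposition is invalid.

No — vertex 2 appears in no bag.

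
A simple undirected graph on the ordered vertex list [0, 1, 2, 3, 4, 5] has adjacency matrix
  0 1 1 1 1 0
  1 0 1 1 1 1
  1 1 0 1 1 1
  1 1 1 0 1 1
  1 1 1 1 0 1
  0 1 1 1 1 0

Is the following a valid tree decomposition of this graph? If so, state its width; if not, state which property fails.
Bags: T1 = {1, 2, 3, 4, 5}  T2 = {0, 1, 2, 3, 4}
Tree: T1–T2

Every vertex of G appears in some bag (union = {0, 1, 2, 3, 4, 5}); every edge is covered by a bag; and for each vertex v the set of bags containing v is connected in the bag tree. The decomposition is therefore valid. The largest bag has 5 vertices, so the width is 4.

Yes; width 4.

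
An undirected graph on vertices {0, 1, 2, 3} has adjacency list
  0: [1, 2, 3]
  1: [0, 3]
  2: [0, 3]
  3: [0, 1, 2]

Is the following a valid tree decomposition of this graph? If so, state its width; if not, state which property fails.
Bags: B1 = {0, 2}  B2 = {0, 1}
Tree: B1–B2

No — vertex 3 appears in no bag.

A tree decomposition must satisfy three properties: every vertex lies in some bag; for every edge, both endpoints lie together in some bag; and for every vertex, the bags containing it form a connected subtree. Here vertex 3 appears in no bag, so the decomposition is invalid.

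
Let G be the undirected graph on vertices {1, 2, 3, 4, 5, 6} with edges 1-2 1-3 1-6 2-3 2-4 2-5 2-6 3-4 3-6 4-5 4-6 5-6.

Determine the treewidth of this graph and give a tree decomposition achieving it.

Treewidth 3.
One such decomposition:
Bags: B1 = {1, 2, 3, 6}  B2 = {2, 3, 4, 6}  B3 = {2, 4, 5, 6}
Tree: B1–B2, B2–B3

Each bag holds 4 vertices, so the decomposition has width 3, which upper-bounds the treewidth. Conversely, {1, 2, 3, 6} is a clique of size 4, and the vertices of any clique must share a bag in every tree decomposition; so some bag has ≥ 4 vertices and tw(G) ≥ 3. The upper and lower bounds meet at 3, so that is the treewidth.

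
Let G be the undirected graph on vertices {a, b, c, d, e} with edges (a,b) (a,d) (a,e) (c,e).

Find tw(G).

1

A width-1 tree decomposition is:
Bags: B1 = {a, e}  B2 = {a, d}  B3 = {c, e}  B4 = {a, b}
Tree: B1–B2, B1–B3, B1–B4
Every bag has size at most 2, so the width is 2 − 1 = 1 and tw(G) ≤ 1. G has an edge, so its treewidth is at least 1. Combining the bounds, tw(G) = 1.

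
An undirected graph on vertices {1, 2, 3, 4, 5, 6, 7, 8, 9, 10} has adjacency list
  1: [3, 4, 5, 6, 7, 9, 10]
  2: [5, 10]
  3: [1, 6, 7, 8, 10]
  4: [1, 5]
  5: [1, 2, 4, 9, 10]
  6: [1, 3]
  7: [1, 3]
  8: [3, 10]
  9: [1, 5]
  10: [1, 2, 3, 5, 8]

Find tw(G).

A width-2 tree decomposition is:
Bags: B1 = {3, 8, 10}  B2 = {1, 3, 10}  B3 = {1, 5, 10}  B4 = {1, 3, 6}  B5 = {1, 4, 5}  B6 = {1, 5, 9}  B7 = {1, 3, 7}  B8 = {2, 5, 10}
Tree: B1–B2, B2–B3, B2–B4, B3–B5, B5–B6, B4–B7, B3–B8
Each bag holds 3 vertices, so the decomposition has width 2, which upper-bounds the treewidth. On the other hand G contains the 3-clique {3, 8, 10}. A clique must lie in a single bag of any decomposition, so no decomposition can have width below 2. Hence tw(G) = 2 exactly.

2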